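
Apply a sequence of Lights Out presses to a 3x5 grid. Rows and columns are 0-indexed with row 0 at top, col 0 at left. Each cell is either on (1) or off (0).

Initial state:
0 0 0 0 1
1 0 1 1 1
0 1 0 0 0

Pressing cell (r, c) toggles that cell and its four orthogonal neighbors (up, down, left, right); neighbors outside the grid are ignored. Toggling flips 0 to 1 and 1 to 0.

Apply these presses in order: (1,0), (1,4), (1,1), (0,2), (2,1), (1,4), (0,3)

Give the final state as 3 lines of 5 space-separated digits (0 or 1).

After press 1 at (1,0):
1 0 0 0 1
0 1 1 1 1
1 1 0 0 0

After press 2 at (1,4):
1 0 0 0 0
0 1 1 0 0
1 1 0 0 1

After press 3 at (1,1):
1 1 0 0 0
1 0 0 0 0
1 0 0 0 1

After press 4 at (0,2):
1 0 1 1 0
1 0 1 0 0
1 0 0 0 1

After press 5 at (2,1):
1 0 1 1 0
1 1 1 0 0
0 1 1 0 1

After press 6 at (1,4):
1 0 1 1 1
1 1 1 1 1
0 1 1 0 0

After press 7 at (0,3):
1 0 0 0 0
1 1 1 0 1
0 1 1 0 0

Answer: 1 0 0 0 0
1 1 1 0 1
0 1 1 0 0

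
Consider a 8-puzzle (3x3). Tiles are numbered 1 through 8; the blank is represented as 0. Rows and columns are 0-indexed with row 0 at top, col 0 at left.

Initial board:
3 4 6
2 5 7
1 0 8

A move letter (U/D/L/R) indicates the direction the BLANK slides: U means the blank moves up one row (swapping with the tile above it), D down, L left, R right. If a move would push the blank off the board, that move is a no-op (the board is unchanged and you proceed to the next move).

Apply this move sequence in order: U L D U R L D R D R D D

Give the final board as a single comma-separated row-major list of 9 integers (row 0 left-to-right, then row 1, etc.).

Answer: 3, 4, 6, 1, 2, 7, 5, 8, 0

Derivation:
After move 1 (U):
3 4 6
2 0 7
1 5 8

After move 2 (L):
3 4 6
0 2 7
1 5 8

After move 3 (D):
3 4 6
1 2 7
0 5 8

After move 4 (U):
3 4 6
0 2 7
1 5 8

After move 5 (R):
3 4 6
2 0 7
1 5 8

After move 6 (L):
3 4 6
0 2 7
1 5 8

After move 7 (D):
3 4 6
1 2 7
0 5 8

After move 8 (R):
3 4 6
1 2 7
5 0 8

After move 9 (D):
3 4 6
1 2 7
5 0 8

After move 10 (R):
3 4 6
1 2 7
5 8 0

After move 11 (D):
3 4 6
1 2 7
5 8 0

After move 12 (D):
3 4 6
1 2 7
5 8 0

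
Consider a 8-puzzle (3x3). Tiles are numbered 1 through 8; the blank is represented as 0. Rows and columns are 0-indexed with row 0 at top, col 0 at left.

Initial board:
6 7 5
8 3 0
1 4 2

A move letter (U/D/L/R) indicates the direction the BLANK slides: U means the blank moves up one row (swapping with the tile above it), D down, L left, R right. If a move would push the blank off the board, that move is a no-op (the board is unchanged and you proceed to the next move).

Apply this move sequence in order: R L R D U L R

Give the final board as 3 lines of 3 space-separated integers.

After move 1 (R):
6 7 5
8 3 0
1 4 2

After move 2 (L):
6 7 5
8 0 3
1 4 2

After move 3 (R):
6 7 5
8 3 0
1 4 2

After move 4 (D):
6 7 5
8 3 2
1 4 0

After move 5 (U):
6 7 5
8 3 0
1 4 2

After move 6 (L):
6 7 5
8 0 3
1 4 2

After move 7 (R):
6 7 5
8 3 0
1 4 2

Answer: 6 7 5
8 3 0
1 4 2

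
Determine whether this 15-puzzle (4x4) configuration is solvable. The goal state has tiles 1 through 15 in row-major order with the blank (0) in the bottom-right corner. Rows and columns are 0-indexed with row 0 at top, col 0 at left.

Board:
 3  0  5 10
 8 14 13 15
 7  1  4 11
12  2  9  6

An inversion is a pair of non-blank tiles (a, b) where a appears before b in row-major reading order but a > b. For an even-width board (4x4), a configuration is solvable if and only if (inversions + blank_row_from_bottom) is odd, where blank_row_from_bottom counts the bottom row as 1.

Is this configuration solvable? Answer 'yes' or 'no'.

Inversions: 54
Blank is in row 0 (0-indexed from top), which is row 4 counting from the bottom (bottom = 1).
54 + 4 = 58, which is even, so the puzzle is not solvable.

Answer: no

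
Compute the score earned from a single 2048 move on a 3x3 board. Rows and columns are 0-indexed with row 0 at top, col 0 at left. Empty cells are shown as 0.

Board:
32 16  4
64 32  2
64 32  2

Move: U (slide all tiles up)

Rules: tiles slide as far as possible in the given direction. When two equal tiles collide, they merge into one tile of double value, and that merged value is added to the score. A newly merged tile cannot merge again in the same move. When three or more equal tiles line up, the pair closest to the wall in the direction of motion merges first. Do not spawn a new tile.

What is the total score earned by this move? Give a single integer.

Answer: 196

Derivation:
Slide up:
col 0: [32, 64, 64] -> [32, 128, 0]  score +128 (running 128)
col 1: [16, 32, 32] -> [16, 64, 0]  score +64 (running 192)
col 2: [4, 2, 2] -> [4, 4, 0]  score +4 (running 196)
Board after move:
 32  16   4
128  64   4
  0   0   0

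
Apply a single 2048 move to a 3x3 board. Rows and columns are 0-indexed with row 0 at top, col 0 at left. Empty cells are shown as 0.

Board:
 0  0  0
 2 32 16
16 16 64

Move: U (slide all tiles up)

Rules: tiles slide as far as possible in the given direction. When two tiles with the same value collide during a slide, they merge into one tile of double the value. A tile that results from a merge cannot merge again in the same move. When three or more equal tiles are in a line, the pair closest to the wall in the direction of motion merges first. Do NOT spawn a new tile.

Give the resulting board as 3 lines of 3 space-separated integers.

Slide up:
col 0: [0, 2, 16] -> [2, 16, 0]
col 1: [0, 32, 16] -> [32, 16, 0]
col 2: [0, 16, 64] -> [16, 64, 0]

Answer:  2 32 16
16 16 64
 0  0  0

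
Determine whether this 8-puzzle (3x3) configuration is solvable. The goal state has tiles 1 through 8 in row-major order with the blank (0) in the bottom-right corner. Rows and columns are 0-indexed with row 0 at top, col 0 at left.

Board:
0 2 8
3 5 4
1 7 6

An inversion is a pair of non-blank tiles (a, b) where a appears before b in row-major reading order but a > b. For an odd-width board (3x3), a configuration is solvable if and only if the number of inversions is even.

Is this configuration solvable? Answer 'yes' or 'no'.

Inversions (pairs i<j in row-major order where tile[i] > tile[j] > 0): 12
12 is even, so the puzzle is solvable.

Answer: yes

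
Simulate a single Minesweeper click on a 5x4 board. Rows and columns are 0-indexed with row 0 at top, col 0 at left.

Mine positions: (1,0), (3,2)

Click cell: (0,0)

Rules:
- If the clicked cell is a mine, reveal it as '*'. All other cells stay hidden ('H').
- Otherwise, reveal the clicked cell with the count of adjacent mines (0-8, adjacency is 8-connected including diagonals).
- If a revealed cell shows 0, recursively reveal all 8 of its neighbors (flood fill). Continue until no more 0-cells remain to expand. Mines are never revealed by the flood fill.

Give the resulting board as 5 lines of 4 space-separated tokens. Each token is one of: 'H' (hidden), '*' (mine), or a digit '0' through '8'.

1 H H H
H H H H
H H H H
H H H H
H H H H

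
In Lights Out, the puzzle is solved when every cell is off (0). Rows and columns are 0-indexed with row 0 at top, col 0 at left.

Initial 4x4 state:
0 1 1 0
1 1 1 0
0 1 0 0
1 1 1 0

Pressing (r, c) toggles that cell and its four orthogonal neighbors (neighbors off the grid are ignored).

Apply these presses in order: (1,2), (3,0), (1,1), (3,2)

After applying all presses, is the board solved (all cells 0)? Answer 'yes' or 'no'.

After press 1 at (1,2):
0 1 0 0
1 0 0 1
0 1 1 0
1 1 1 0

After press 2 at (3,0):
0 1 0 0
1 0 0 1
1 1 1 0
0 0 1 0

After press 3 at (1,1):
0 0 0 0
0 1 1 1
1 0 1 0
0 0 1 0

After press 4 at (3,2):
0 0 0 0
0 1 1 1
1 0 0 0
0 1 0 1

Lights still on: 6

Answer: no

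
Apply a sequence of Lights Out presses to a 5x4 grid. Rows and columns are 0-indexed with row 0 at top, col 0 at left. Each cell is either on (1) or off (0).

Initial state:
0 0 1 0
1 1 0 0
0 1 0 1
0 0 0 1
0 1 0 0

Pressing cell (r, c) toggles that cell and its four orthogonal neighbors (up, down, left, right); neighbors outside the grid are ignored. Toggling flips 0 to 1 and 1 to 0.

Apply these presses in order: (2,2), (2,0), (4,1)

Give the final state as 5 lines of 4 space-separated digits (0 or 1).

After press 1 at (2,2):
0 0 1 0
1 1 1 0
0 0 1 0
0 0 1 1
0 1 0 0

After press 2 at (2,0):
0 0 1 0
0 1 1 0
1 1 1 0
1 0 1 1
0 1 0 0

After press 3 at (4,1):
0 0 1 0
0 1 1 0
1 1 1 0
1 1 1 1
1 0 1 0

Answer: 0 0 1 0
0 1 1 0
1 1 1 0
1 1 1 1
1 0 1 0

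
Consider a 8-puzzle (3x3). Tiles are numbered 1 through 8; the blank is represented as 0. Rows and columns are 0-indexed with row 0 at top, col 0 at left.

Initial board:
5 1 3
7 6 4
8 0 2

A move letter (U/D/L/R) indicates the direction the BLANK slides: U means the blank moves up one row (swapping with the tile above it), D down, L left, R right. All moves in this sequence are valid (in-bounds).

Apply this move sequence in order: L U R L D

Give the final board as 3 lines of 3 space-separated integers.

After move 1 (L):
5 1 3
7 6 4
0 8 2

After move 2 (U):
5 1 3
0 6 4
7 8 2

After move 3 (R):
5 1 3
6 0 4
7 8 2

After move 4 (L):
5 1 3
0 6 4
7 8 2

After move 5 (D):
5 1 3
7 6 4
0 8 2

Answer: 5 1 3
7 6 4
0 8 2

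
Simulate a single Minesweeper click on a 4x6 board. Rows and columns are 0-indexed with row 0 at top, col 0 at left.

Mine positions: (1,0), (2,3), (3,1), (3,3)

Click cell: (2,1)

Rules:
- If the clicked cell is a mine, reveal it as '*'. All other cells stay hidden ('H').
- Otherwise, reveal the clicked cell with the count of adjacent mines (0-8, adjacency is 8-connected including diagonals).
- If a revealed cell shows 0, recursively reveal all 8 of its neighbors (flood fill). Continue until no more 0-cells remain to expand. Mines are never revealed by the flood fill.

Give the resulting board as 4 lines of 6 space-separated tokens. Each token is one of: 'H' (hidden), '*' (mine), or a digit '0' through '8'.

H H H H H H
H H H H H H
H 2 H H H H
H H H H H H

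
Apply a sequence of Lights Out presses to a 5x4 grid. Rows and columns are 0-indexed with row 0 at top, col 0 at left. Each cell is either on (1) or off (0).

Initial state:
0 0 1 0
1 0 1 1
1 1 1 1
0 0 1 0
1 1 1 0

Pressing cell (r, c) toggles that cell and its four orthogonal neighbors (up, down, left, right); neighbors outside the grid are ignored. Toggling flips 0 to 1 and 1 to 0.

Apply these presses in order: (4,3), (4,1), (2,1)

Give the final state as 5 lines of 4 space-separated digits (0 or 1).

Answer: 0 0 1 0
1 1 1 1
0 0 0 1
0 0 1 1
0 0 1 1

Derivation:
After press 1 at (4,3):
0 0 1 0
1 0 1 1
1 1 1 1
0 0 1 1
1 1 0 1

After press 2 at (4,1):
0 0 1 0
1 0 1 1
1 1 1 1
0 1 1 1
0 0 1 1

After press 3 at (2,1):
0 0 1 0
1 1 1 1
0 0 0 1
0 0 1 1
0 0 1 1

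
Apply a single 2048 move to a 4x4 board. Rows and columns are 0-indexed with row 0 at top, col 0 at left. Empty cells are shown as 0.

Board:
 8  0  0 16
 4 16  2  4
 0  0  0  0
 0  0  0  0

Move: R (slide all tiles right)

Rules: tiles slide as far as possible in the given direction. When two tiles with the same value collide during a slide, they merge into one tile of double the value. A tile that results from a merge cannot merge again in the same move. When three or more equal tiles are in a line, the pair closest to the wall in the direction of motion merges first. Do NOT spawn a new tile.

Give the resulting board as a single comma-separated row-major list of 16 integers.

Answer: 0, 0, 8, 16, 4, 16, 2, 4, 0, 0, 0, 0, 0, 0, 0, 0

Derivation:
Slide right:
row 0: [8, 0, 0, 16] -> [0, 0, 8, 16]
row 1: [4, 16, 2, 4] -> [4, 16, 2, 4]
row 2: [0, 0, 0, 0] -> [0, 0, 0, 0]
row 3: [0, 0, 0, 0] -> [0, 0, 0, 0]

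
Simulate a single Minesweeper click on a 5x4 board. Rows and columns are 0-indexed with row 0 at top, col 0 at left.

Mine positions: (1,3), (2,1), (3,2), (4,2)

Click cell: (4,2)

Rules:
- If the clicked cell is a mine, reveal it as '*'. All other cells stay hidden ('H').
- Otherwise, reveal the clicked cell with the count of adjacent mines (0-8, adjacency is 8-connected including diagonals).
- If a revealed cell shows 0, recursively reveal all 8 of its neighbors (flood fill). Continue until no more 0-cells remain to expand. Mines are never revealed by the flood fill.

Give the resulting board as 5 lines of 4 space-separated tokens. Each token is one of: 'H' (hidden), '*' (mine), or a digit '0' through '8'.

H H H H
H H H H
H H H H
H H H H
H H * H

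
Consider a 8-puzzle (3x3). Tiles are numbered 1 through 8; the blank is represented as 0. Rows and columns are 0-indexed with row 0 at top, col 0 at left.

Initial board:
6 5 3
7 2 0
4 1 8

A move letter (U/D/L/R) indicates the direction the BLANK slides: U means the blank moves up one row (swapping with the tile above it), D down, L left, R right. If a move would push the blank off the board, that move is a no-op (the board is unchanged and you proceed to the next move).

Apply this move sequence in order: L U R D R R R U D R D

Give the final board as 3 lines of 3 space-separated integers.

Answer: 6 3 2
7 5 8
4 1 0

Derivation:
After move 1 (L):
6 5 3
7 0 2
4 1 8

After move 2 (U):
6 0 3
7 5 2
4 1 8

After move 3 (R):
6 3 0
7 5 2
4 1 8

After move 4 (D):
6 3 2
7 5 0
4 1 8

After move 5 (R):
6 3 2
7 5 0
4 1 8

After move 6 (R):
6 3 2
7 5 0
4 1 8

After move 7 (R):
6 3 2
7 5 0
4 1 8

After move 8 (U):
6 3 0
7 5 2
4 1 8

After move 9 (D):
6 3 2
7 5 0
4 1 8

After move 10 (R):
6 3 2
7 5 0
4 1 8

After move 11 (D):
6 3 2
7 5 8
4 1 0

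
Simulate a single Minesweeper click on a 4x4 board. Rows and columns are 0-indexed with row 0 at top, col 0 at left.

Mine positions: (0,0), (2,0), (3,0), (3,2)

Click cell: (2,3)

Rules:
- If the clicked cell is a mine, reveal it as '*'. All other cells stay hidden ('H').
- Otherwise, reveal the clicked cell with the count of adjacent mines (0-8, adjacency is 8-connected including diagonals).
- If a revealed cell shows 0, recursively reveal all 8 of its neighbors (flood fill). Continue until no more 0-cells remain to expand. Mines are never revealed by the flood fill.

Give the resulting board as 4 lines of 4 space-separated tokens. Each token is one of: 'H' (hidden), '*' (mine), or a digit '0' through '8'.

H H H H
H H H H
H H H 1
H H H H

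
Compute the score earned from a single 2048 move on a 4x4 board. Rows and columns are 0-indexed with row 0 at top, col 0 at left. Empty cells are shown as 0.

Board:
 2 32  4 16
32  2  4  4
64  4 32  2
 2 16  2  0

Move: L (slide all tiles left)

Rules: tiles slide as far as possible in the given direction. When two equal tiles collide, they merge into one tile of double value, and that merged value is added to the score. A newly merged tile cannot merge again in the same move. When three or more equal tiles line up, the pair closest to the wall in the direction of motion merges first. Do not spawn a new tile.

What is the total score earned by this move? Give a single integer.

Slide left:
row 0: [2, 32, 4, 16] -> [2, 32, 4, 16]  score +0 (running 0)
row 1: [32, 2, 4, 4] -> [32, 2, 8, 0]  score +8 (running 8)
row 2: [64, 4, 32, 2] -> [64, 4, 32, 2]  score +0 (running 8)
row 3: [2, 16, 2, 0] -> [2, 16, 2, 0]  score +0 (running 8)
Board after move:
 2 32  4 16
32  2  8  0
64  4 32  2
 2 16  2  0

Answer: 8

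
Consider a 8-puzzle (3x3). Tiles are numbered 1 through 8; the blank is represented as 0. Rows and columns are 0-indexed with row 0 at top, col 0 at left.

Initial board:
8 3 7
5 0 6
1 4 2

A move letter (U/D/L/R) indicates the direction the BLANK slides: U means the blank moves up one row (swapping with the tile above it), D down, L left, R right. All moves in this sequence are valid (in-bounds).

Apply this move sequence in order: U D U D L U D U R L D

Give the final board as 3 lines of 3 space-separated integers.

After move 1 (U):
8 0 7
5 3 6
1 4 2

After move 2 (D):
8 3 7
5 0 6
1 4 2

After move 3 (U):
8 0 7
5 3 6
1 4 2

After move 4 (D):
8 3 7
5 0 6
1 4 2

After move 5 (L):
8 3 7
0 5 6
1 4 2

After move 6 (U):
0 3 7
8 5 6
1 4 2

After move 7 (D):
8 3 7
0 5 6
1 4 2

After move 8 (U):
0 3 7
8 5 6
1 4 2

After move 9 (R):
3 0 7
8 5 6
1 4 2

After move 10 (L):
0 3 7
8 5 6
1 4 2

After move 11 (D):
8 3 7
0 5 6
1 4 2

Answer: 8 3 7
0 5 6
1 4 2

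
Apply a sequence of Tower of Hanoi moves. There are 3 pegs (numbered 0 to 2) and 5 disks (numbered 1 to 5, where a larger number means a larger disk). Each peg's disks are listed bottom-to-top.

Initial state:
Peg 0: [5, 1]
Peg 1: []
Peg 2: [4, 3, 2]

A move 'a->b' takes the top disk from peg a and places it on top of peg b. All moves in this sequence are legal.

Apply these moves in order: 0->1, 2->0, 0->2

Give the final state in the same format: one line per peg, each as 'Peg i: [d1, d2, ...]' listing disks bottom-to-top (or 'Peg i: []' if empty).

After move 1 (0->1):
Peg 0: [5]
Peg 1: [1]
Peg 2: [4, 3, 2]

After move 2 (2->0):
Peg 0: [5, 2]
Peg 1: [1]
Peg 2: [4, 3]

After move 3 (0->2):
Peg 0: [5]
Peg 1: [1]
Peg 2: [4, 3, 2]

Answer: Peg 0: [5]
Peg 1: [1]
Peg 2: [4, 3, 2]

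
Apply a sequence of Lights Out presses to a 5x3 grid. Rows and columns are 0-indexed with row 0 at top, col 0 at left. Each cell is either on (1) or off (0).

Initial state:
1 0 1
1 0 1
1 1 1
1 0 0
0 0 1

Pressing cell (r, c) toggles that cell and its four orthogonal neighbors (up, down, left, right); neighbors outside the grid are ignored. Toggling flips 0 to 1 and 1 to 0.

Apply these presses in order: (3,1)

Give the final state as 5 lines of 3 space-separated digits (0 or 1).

Answer: 1 0 1
1 0 1
1 0 1
0 1 1
0 1 1

Derivation:
After press 1 at (3,1):
1 0 1
1 0 1
1 0 1
0 1 1
0 1 1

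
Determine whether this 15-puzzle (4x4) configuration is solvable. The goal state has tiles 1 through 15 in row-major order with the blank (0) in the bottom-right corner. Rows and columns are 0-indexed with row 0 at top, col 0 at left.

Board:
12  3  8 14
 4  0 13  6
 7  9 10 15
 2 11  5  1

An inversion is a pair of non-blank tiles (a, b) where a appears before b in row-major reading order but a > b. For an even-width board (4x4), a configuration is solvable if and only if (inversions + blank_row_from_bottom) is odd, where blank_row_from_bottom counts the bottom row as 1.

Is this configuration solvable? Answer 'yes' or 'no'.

Inversions: 59
Blank is in row 1 (0-indexed from top), which is row 3 counting from the bottom (bottom = 1).
59 + 3 = 62, which is even, so the puzzle is not solvable.

Answer: no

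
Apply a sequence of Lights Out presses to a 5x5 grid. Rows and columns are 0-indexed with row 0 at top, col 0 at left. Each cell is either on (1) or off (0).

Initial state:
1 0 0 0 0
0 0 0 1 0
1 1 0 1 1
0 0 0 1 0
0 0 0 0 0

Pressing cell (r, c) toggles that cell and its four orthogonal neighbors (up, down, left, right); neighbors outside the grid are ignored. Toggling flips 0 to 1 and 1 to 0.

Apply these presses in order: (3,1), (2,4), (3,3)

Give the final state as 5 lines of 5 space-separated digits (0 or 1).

Answer: 1 0 0 0 0
0 0 0 1 1
1 0 0 1 0
1 1 0 0 0
0 1 0 1 0

Derivation:
After press 1 at (3,1):
1 0 0 0 0
0 0 0 1 0
1 0 0 1 1
1 1 1 1 0
0 1 0 0 0

After press 2 at (2,4):
1 0 0 0 0
0 0 0 1 1
1 0 0 0 0
1 1 1 1 1
0 1 0 0 0

After press 3 at (3,3):
1 0 0 0 0
0 0 0 1 1
1 0 0 1 0
1 1 0 0 0
0 1 0 1 0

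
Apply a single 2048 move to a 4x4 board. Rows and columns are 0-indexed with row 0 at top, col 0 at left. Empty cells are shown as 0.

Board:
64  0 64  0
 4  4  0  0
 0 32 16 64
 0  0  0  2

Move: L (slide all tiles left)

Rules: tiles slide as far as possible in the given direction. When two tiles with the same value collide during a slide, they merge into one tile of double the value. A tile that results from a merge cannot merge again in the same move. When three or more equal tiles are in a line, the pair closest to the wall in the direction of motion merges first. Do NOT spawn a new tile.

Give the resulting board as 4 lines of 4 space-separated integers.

Answer: 128   0   0   0
  8   0   0   0
 32  16  64   0
  2   0   0   0

Derivation:
Slide left:
row 0: [64, 0, 64, 0] -> [128, 0, 0, 0]
row 1: [4, 4, 0, 0] -> [8, 0, 0, 0]
row 2: [0, 32, 16, 64] -> [32, 16, 64, 0]
row 3: [0, 0, 0, 2] -> [2, 0, 0, 0]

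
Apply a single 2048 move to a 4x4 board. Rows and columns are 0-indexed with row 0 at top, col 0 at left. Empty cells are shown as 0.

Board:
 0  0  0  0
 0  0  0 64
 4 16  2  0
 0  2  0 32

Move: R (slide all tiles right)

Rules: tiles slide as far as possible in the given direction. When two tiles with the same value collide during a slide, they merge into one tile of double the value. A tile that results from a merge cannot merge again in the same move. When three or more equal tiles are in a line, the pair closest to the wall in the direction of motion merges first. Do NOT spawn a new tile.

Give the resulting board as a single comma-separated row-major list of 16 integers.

Answer: 0, 0, 0, 0, 0, 0, 0, 64, 0, 4, 16, 2, 0, 0, 2, 32

Derivation:
Slide right:
row 0: [0, 0, 0, 0] -> [0, 0, 0, 0]
row 1: [0, 0, 0, 64] -> [0, 0, 0, 64]
row 2: [4, 16, 2, 0] -> [0, 4, 16, 2]
row 3: [0, 2, 0, 32] -> [0, 0, 2, 32]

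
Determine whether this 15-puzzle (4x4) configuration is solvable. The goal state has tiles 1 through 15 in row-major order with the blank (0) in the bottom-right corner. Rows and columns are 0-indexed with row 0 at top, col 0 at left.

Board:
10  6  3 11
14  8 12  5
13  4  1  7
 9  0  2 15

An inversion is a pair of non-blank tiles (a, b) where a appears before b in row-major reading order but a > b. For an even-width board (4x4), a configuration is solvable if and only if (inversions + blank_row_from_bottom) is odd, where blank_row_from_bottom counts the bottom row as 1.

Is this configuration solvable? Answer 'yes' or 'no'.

Inversions: 55
Blank is in row 3 (0-indexed from top), which is row 1 counting from the bottom (bottom = 1).
55 + 1 = 56, which is even, so the puzzle is not solvable.

Answer: no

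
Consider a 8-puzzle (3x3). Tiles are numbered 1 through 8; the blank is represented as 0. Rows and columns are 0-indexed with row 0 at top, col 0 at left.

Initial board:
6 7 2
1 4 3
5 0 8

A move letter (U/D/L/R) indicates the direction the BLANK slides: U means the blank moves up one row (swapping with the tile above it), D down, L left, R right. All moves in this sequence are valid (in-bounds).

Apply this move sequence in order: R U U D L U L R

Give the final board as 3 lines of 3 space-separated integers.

After move 1 (R):
6 7 2
1 4 3
5 8 0

After move 2 (U):
6 7 2
1 4 0
5 8 3

After move 3 (U):
6 7 0
1 4 2
5 8 3

After move 4 (D):
6 7 2
1 4 0
5 8 3

After move 5 (L):
6 7 2
1 0 4
5 8 3

After move 6 (U):
6 0 2
1 7 4
5 8 3

After move 7 (L):
0 6 2
1 7 4
5 8 3

After move 8 (R):
6 0 2
1 7 4
5 8 3

Answer: 6 0 2
1 7 4
5 8 3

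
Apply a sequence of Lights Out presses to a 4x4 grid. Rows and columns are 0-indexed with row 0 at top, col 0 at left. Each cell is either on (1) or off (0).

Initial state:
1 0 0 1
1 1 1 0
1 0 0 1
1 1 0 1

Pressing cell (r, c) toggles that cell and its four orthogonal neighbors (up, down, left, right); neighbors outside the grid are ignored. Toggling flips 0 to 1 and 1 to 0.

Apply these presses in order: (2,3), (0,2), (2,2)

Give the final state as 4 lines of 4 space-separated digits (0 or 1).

Answer: 1 1 1 0
1 1 1 1
1 1 0 1
1 1 1 0

Derivation:
After press 1 at (2,3):
1 0 0 1
1 1 1 1
1 0 1 0
1 1 0 0

After press 2 at (0,2):
1 1 1 0
1 1 0 1
1 0 1 0
1 1 0 0

After press 3 at (2,2):
1 1 1 0
1 1 1 1
1 1 0 1
1 1 1 0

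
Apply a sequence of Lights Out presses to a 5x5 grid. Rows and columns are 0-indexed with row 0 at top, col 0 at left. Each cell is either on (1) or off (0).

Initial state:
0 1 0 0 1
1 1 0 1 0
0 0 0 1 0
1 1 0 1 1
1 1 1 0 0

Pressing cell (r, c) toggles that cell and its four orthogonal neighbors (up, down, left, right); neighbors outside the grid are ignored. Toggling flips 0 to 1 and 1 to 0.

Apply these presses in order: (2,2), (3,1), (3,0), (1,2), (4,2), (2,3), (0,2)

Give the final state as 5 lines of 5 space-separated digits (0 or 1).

Answer: 0 0 0 1 1
1 0 1 1 0
1 0 1 1 1
1 1 1 0 1
0 1 0 1 0

Derivation:
After press 1 at (2,2):
0 1 0 0 1
1 1 1 1 0
0 1 1 0 0
1 1 1 1 1
1 1 1 0 0

After press 2 at (3,1):
0 1 0 0 1
1 1 1 1 0
0 0 1 0 0
0 0 0 1 1
1 0 1 0 0

After press 3 at (3,0):
0 1 0 0 1
1 1 1 1 0
1 0 1 0 0
1 1 0 1 1
0 0 1 0 0

After press 4 at (1,2):
0 1 1 0 1
1 0 0 0 0
1 0 0 0 0
1 1 0 1 1
0 0 1 0 0

After press 5 at (4,2):
0 1 1 0 1
1 0 0 0 0
1 0 0 0 0
1 1 1 1 1
0 1 0 1 0

After press 6 at (2,3):
0 1 1 0 1
1 0 0 1 0
1 0 1 1 1
1 1 1 0 1
0 1 0 1 0

After press 7 at (0,2):
0 0 0 1 1
1 0 1 1 0
1 0 1 1 1
1 1 1 0 1
0 1 0 1 0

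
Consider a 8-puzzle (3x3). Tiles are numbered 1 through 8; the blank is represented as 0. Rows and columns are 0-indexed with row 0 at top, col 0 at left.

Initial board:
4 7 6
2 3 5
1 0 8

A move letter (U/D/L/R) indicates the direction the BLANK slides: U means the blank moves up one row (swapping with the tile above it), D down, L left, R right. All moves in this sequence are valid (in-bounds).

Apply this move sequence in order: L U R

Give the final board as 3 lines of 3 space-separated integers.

Answer: 4 7 6
3 0 5
2 1 8

Derivation:
After move 1 (L):
4 7 6
2 3 5
0 1 8

After move 2 (U):
4 7 6
0 3 5
2 1 8

After move 3 (R):
4 7 6
3 0 5
2 1 8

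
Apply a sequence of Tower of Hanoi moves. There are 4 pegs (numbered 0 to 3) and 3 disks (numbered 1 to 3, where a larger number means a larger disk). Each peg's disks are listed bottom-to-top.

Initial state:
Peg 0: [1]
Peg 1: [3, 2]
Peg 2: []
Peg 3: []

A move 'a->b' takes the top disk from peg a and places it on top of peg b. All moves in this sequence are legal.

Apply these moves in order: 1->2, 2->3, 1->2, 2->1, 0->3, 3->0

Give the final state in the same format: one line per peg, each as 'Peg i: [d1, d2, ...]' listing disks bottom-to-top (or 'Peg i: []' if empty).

Answer: Peg 0: [1]
Peg 1: [3]
Peg 2: []
Peg 3: [2]

Derivation:
After move 1 (1->2):
Peg 0: [1]
Peg 1: [3]
Peg 2: [2]
Peg 3: []

After move 2 (2->3):
Peg 0: [1]
Peg 1: [3]
Peg 2: []
Peg 3: [2]

After move 3 (1->2):
Peg 0: [1]
Peg 1: []
Peg 2: [3]
Peg 3: [2]

After move 4 (2->1):
Peg 0: [1]
Peg 1: [3]
Peg 2: []
Peg 3: [2]

After move 5 (0->3):
Peg 0: []
Peg 1: [3]
Peg 2: []
Peg 3: [2, 1]

After move 6 (3->0):
Peg 0: [1]
Peg 1: [3]
Peg 2: []
Peg 3: [2]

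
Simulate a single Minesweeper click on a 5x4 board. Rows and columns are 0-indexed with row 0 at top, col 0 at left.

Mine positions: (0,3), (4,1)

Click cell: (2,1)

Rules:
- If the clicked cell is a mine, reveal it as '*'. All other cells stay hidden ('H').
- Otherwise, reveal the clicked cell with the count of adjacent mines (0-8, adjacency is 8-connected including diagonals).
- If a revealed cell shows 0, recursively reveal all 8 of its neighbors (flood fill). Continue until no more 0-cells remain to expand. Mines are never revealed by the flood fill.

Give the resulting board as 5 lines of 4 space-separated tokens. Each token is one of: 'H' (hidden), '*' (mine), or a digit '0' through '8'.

0 0 1 H
0 0 1 1
0 0 0 0
1 1 1 0
H H 1 0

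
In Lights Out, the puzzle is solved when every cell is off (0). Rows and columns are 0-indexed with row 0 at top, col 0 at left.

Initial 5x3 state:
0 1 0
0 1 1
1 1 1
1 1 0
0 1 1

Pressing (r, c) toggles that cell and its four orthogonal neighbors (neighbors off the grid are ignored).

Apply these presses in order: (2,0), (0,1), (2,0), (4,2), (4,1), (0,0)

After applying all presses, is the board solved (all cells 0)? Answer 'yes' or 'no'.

After press 1 at (2,0):
0 1 0
1 1 1
0 0 1
0 1 0
0 1 1

After press 2 at (0,1):
1 0 1
1 0 1
0 0 1
0 1 0
0 1 1

After press 3 at (2,0):
1 0 1
0 0 1
1 1 1
1 1 0
0 1 1

After press 4 at (4,2):
1 0 1
0 0 1
1 1 1
1 1 1
0 0 0

After press 5 at (4,1):
1 0 1
0 0 1
1 1 1
1 0 1
1 1 1

After press 6 at (0,0):
0 1 1
1 0 1
1 1 1
1 0 1
1 1 1

Lights still on: 12

Answer: no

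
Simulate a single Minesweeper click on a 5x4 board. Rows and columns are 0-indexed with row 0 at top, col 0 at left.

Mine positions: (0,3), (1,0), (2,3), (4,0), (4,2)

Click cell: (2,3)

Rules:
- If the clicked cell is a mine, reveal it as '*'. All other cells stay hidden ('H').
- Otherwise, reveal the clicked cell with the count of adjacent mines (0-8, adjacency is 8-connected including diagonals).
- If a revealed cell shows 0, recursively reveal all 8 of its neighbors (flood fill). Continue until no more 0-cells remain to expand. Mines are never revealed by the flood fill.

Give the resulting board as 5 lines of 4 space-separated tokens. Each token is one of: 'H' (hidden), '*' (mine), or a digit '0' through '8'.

H H H H
H H H H
H H H *
H H H H
H H H H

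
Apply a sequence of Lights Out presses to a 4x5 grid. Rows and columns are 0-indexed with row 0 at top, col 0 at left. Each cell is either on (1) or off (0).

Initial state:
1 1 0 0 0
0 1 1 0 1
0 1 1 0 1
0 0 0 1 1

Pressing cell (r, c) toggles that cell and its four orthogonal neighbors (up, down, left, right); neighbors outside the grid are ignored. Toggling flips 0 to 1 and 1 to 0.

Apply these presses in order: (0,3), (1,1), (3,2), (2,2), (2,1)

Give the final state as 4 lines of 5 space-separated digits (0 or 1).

After press 1 at (0,3):
1 1 1 1 1
0 1 1 1 1
0 1 1 0 1
0 0 0 1 1

After press 2 at (1,1):
1 0 1 1 1
1 0 0 1 1
0 0 1 0 1
0 0 0 1 1

After press 3 at (3,2):
1 0 1 1 1
1 0 0 1 1
0 0 0 0 1
0 1 1 0 1

After press 4 at (2,2):
1 0 1 1 1
1 0 1 1 1
0 1 1 1 1
0 1 0 0 1

After press 5 at (2,1):
1 0 1 1 1
1 1 1 1 1
1 0 0 1 1
0 0 0 0 1

Answer: 1 0 1 1 1
1 1 1 1 1
1 0 0 1 1
0 0 0 0 1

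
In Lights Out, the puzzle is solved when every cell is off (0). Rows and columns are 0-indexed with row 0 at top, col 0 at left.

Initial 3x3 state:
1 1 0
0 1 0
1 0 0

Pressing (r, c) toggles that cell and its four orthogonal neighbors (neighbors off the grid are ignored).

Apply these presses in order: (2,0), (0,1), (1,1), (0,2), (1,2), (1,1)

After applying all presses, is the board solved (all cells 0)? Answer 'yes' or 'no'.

After press 1 at (2,0):
1 1 0
1 1 0
0 1 0

After press 2 at (0,1):
0 0 1
1 0 0
0 1 0

After press 3 at (1,1):
0 1 1
0 1 1
0 0 0

After press 4 at (0,2):
0 0 0
0 1 0
0 0 0

After press 5 at (1,2):
0 0 1
0 0 1
0 0 1

After press 6 at (1,1):
0 1 1
1 1 0
0 1 1

Lights still on: 6

Answer: no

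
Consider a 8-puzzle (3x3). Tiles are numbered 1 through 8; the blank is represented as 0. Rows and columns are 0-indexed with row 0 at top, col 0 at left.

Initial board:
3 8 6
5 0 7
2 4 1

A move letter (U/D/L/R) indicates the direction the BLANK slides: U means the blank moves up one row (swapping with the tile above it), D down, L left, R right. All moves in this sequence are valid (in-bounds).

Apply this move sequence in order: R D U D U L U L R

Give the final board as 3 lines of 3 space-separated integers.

After move 1 (R):
3 8 6
5 7 0
2 4 1

After move 2 (D):
3 8 6
5 7 1
2 4 0

After move 3 (U):
3 8 6
5 7 0
2 4 1

After move 4 (D):
3 8 6
5 7 1
2 4 0

After move 5 (U):
3 8 6
5 7 0
2 4 1

After move 6 (L):
3 8 6
5 0 7
2 4 1

After move 7 (U):
3 0 6
5 8 7
2 4 1

After move 8 (L):
0 3 6
5 8 7
2 4 1

After move 9 (R):
3 0 6
5 8 7
2 4 1

Answer: 3 0 6
5 8 7
2 4 1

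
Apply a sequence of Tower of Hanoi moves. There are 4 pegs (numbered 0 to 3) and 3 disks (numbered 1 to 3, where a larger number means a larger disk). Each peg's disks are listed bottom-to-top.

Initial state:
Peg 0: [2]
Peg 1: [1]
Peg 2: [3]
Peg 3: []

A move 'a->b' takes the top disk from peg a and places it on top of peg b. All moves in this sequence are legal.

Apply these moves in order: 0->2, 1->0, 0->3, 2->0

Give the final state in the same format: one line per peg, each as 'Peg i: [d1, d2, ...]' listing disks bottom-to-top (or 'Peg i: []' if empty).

Answer: Peg 0: [2]
Peg 1: []
Peg 2: [3]
Peg 3: [1]

Derivation:
After move 1 (0->2):
Peg 0: []
Peg 1: [1]
Peg 2: [3, 2]
Peg 3: []

After move 2 (1->0):
Peg 0: [1]
Peg 1: []
Peg 2: [3, 2]
Peg 3: []

After move 3 (0->3):
Peg 0: []
Peg 1: []
Peg 2: [3, 2]
Peg 3: [1]

After move 4 (2->0):
Peg 0: [2]
Peg 1: []
Peg 2: [3]
Peg 3: [1]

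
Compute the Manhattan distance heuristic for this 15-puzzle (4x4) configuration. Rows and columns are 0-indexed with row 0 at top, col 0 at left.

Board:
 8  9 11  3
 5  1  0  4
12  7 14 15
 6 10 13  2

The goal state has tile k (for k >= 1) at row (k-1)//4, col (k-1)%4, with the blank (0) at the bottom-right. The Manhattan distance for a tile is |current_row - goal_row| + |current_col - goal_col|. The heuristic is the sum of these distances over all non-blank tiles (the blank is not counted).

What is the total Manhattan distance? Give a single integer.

Answer: 33

Derivation:
Tile 8: at (0,0), goal (1,3), distance |0-1|+|0-3| = 4
Tile 9: at (0,1), goal (2,0), distance |0-2|+|1-0| = 3
Tile 11: at (0,2), goal (2,2), distance |0-2|+|2-2| = 2
Tile 3: at (0,3), goal (0,2), distance |0-0|+|3-2| = 1
Tile 5: at (1,0), goal (1,0), distance |1-1|+|0-0| = 0
Tile 1: at (1,1), goal (0,0), distance |1-0|+|1-0| = 2
Tile 4: at (1,3), goal (0,3), distance |1-0|+|3-3| = 1
Tile 12: at (2,0), goal (2,3), distance |2-2|+|0-3| = 3
Tile 7: at (2,1), goal (1,2), distance |2-1|+|1-2| = 2
Tile 14: at (2,2), goal (3,1), distance |2-3|+|2-1| = 2
Tile 15: at (2,3), goal (3,2), distance |2-3|+|3-2| = 2
Tile 6: at (3,0), goal (1,1), distance |3-1|+|0-1| = 3
Tile 10: at (3,1), goal (2,1), distance |3-2|+|1-1| = 1
Tile 13: at (3,2), goal (3,0), distance |3-3|+|2-0| = 2
Tile 2: at (3,3), goal (0,1), distance |3-0|+|3-1| = 5
Sum: 4 + 3 + 2 + 1 + 0 + 2 + 1 + 3 + 2 + 2 + 2 + 3 + 1 + 2 + 5 = 33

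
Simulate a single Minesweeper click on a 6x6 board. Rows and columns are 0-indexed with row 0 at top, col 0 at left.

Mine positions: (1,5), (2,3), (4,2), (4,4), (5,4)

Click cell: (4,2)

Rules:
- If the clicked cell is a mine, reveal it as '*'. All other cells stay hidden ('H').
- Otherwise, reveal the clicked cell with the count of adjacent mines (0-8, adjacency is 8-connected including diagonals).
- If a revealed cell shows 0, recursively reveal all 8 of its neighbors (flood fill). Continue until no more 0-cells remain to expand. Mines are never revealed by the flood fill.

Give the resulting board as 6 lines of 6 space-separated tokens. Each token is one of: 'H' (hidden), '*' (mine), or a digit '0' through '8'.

H H H H H H
H H H H H H
H H H H H H
H H H H H H
H H * H H H
H H H H H H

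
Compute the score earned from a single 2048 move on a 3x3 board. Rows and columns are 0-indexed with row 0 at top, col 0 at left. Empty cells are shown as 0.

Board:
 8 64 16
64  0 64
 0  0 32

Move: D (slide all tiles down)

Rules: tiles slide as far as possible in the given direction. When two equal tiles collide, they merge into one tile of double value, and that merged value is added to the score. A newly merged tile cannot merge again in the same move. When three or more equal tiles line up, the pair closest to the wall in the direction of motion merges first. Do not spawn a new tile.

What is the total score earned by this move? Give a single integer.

Answer: 0

Derivation:
Slide down:
col 0: [8, 64, 0] -> [0, 8, 64]  score +0 (running 0)
col 1: [64, 0, 0] -> [0, 0, 64]  score +0 (running 0)
col 2: [16, 64, 32] -> [16, 64, 32]  score +0 (running 0)
Board after move:
 0  0 16
 8  0 64
64 64 32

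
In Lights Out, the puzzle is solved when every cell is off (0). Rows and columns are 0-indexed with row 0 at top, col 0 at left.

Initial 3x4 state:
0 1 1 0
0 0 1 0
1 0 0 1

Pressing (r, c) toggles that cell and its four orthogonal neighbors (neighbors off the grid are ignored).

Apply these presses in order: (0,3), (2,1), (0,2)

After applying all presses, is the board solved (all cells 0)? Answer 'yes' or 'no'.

After press 1 at (0,3):
0 1 0 1
0 0 1 1
1 0 0 1

After press 2 at (2,1):
0 1 0 1
0 1 1 1
0 1 1 1

After press 3 at (0,2):
0 0 1 0
0 1 0 1
0 1 1 1

Lights still on: 6

Answer: no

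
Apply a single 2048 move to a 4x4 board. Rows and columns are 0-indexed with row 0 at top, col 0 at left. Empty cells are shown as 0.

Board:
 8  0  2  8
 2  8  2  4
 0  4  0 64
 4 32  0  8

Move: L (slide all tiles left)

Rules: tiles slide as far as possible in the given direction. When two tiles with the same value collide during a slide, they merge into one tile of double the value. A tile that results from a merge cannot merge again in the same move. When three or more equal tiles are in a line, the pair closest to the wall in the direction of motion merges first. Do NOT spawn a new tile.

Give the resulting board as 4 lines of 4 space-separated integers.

Slide left:
row 0: [8, 0, 2, 8] -> [8, 2, 8, 0]
row 1: [2, 8, 2, 4] -> [2, 8, 2, 4]
row 2: [0, 4, 0, 64] -> [4, 64, 0, 0]
row 3: [4, 32, 0, 8] -> [4, 32, 8, 0]

Answer:  8  2  8  0
 2  8  2  4
 4 64  0  0
 4 32  8  0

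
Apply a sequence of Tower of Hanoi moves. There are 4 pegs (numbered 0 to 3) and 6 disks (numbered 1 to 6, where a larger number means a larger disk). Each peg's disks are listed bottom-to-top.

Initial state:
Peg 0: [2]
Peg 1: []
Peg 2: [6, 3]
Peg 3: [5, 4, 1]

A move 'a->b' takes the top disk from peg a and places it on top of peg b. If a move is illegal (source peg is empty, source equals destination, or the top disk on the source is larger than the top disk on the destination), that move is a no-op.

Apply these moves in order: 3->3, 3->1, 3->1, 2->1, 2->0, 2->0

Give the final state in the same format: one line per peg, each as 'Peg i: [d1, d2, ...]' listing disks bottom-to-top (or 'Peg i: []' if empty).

Answer: Peg 0: [2]
Peg 1: [1]
Peg 2: [6, 3]
Peg 3: [5, 4]

Derivation:
After move 1 (3->3):
Peg 0: [2]
Peg 1: []
Peg 2: [6, 3]
Peg 3: [5, 4, 1]

After move 2 (3->1):
Peg 0: [2]
Peg 1: [1]
Peg 2: [6, 3]
Peg 3: [5, 4]

After move 3 (3->1):
Peg 0: [2]
Peg 1: [1]
Peg 2: [6, 3]
Peg 3: [5, 4]

After move 4 (2->1):
Peg 0: [2]
Peg 1: [1]
Peg 2: [6, 3]
Peg 3: [5, 4]

After move 5 (2->0):
Peg 0: [2]
Peg 1: [1]
Peg 2: [6, 3]
Peg 3: [5, 4]

After move 6 (2->0):
Peg 0: [2]
Peg 1: [1]
Peg 2: [6, 3]
Peg 3: [5, 4]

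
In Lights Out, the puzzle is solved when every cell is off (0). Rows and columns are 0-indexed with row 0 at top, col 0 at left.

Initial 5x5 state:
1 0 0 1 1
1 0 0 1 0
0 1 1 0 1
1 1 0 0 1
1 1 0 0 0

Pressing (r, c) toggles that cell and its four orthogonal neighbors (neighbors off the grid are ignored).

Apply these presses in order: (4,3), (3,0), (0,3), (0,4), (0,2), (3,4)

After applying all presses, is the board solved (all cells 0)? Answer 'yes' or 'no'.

After press 1 at (4,3):
1 0 0 1 1
1 0 0 1 0
0 1 1 0 1
1 1 0 1 1
1 1 1 1 1

After press 2 at (3,0):
1 0 0 1 1
1 0 0 1 0
1 1 1 0 1
0 0 0 1 1
0 1 1 1 1

After press 3 at (0,3):
1 0 1 0 0
1 0 0 0 0
1 1 1 0 1
0 0 0 1 1
0 1 1 1 1

After press 4 at (0,4):
1 0 1 1 1
1 0 0 0 1
1 1 1 0 1
0 0 0 1 1
0 1 1 1 1

After press 5 at (0,2):
1 1 0 0 1
1 0 1 0 1
1 1 1 0 1
0 0 0 1 1
0 1 1 1 1

After press 6 at (3,4):
1 1 0 0 1
1 0 1 0 1
1 1 1 0 0
0 0 0 0 0
0 1 1 1 0

Lights still on: 12

Answer: no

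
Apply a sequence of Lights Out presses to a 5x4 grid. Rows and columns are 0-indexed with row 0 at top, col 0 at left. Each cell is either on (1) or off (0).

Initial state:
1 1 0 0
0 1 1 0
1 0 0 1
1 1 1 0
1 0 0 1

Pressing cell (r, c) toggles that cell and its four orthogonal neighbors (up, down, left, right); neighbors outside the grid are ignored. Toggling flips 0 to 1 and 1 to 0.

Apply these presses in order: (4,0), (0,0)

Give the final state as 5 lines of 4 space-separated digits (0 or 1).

After press 1 at (4,0):
1 1 0 0
0 1 1 0
1 0 0 1
0 1 1 0
0 1 0 1

After press 2 at (0,0):
0 0 0 0
1 1 1 0
1 0 0 1
0 1 1 0
0 1 0 1

Answer: 0 0 0 0
1 1 1 0
1 0 0 1
0 1 1 0
0 1 0 1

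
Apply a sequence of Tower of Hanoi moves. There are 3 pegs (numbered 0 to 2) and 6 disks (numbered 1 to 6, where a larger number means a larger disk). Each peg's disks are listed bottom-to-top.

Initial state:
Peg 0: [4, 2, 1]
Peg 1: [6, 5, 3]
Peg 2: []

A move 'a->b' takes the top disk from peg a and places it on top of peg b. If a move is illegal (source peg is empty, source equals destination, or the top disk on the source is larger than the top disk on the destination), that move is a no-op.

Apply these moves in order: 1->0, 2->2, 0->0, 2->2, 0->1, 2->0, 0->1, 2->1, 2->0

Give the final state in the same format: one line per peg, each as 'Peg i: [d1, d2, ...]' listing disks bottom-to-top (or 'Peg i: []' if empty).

After move 1 (1->0):
Peg 0: [4, 2, 1]
Peg 1: [6, 5, 3]
Peg 2: []

After move 2 (2->2):
Peg 0: [4, 2, 1]
Peg 1: [6, 5, 3]
Peg 2: []

After move 3 (0->0):
Peg 0: [4, 2, 1]
Peg 1: [6, 5, 3]
Peg 2: []

After move 4 (2->2):
Peg 0: [4, 2, 1]
Peg 1: [6, 5, 3]
Peg 2: []

After move 5 (0->1):
Peg 0: [4, 2]
Peg 1: [6, 5, 3, 1]
Peg 2: []

After move 6 (2->0):
Peg 0: [4, 2]
Peg 1: [6, 5, 3, 1]
Peg 2: []

After move 7 (0->1):
Peg 0: [4, 2]
Peg 1: [6, 5, 3, 1]
Peg 2: []

After move 8 (2->1):
Peg 0: [4, 2]
Peg 1: [6, 5, 3, 1]
Peg 2: []

After move 9 (2->0):
Peg 0: [4, 2]
Peg 1: [6, 5, 3, 1]
Peg 2: []

Answer: Peg 0: [4, 2]
Peg 1: [6, 5, 3, 1]
Peg 2: []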